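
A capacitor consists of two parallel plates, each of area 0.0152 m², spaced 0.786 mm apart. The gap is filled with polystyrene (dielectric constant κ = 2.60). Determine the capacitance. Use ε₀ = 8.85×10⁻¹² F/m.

C ≈ 445 pF

C = κε₀A/d = 2.60 × 8.85×10⁻¹² × 1.52×10⁻² / 7.86×10⁻⁴ = 4.45×10⁻¹⁰ F.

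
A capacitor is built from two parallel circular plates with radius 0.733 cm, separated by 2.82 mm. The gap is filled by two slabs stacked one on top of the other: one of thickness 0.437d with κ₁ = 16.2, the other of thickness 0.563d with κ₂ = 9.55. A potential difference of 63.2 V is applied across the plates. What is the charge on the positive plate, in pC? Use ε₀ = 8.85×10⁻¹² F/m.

A = π(0.733 cm)² = 1.69×10⁻⁴ m².
Stacked slabs ⇒ two capacitors in series, each with the full plate area.
C₁ = κ₁ε₀A/d₁ = 16.2 × 8.85×10⁻¹² × 1.69×10⁻⁴ / 1.23×10⁻³ = 1.96×10⁻¹¹ F.
C₂ = κ₂ε₀A/d₂ = 9.55 × 8.85×10⁻¹² × 1.69×10⁻⁴ / 1.59×10⁻³ = 8.99×10⁻¹² F.
C = (1/C₁ + 1/C₂)⁻¹ = 6.16×10⁻¹² F.
Q = CV = 6.16×10⁻¹² × 63.2 = 3.90×10⁻¹⁰ C.

Q ≈ 390 pC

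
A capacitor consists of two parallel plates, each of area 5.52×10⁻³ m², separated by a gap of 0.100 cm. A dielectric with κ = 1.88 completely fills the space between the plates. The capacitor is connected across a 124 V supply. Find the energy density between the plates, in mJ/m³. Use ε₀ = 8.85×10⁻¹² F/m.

E = V/d = 124 / 1.00×10⁻³ = 1.24×10⁵ V/m.
u = ½κε₀E² = ½ × 1.88 × 8.85×10⁻¹² × (1.24×10⁵)² = 0.128 J/m³.

u ≈ 128 mJ/m³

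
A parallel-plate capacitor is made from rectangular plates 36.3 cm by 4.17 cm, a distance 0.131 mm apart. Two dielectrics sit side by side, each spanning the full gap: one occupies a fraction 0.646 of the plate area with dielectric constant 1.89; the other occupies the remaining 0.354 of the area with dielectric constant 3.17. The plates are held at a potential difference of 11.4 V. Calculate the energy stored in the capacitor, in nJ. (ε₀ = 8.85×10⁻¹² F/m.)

156 nJ

A = 36.3 × 4.17 cm² = 1.51×10⁻² m².
Side-by-side slabs ⇒ two capacitors in parallel, each spanning the full gap.
C₁ = κ₁ε₀A₁/d = 1.89 × 8.85×10⁻¹² × 9.78×10⁻³ / 1.31×10⁻⁴ = 1.25×10⁻⁹ F.
C₂ = κ₂ε₀A₂/d = 3.17 × 8.85×10⁻¹² × 5.36×10⁻³ / 1.31×10⁻⁴ = 1.15×10⁻⁹ F.
C = C₁ + C₂ = 2.40×10⁻⁹ F.
U = ½CV² = ½ × 2.40×10⁻⁹ × (11.4)² = 1.56×10⁻⁷ J.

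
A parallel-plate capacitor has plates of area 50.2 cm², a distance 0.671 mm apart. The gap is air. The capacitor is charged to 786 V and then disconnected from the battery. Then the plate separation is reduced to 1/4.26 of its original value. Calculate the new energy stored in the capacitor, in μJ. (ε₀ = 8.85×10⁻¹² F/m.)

A = 50.2 cm² = 5.02×10⁻³ m².
Initially C₁ = ε₀A/d = 8.85×10⁻¹² × 5.02×10⁻³ / 6.71×10⁻⁴ = 6.62×10⁻¹¹ F.
U₁ = 2.05×10⁻⁵ J.
Isolated ⇒ Q is held fixed. C₂ = 4.26 C₁ and U = Q²/(2C), so U₂/U₁ = C₁/C₂ = 0.235.
U₂ = 0.235 × 2.05×10⁻⁵ = 4.80×10⁻⁶ J.

4.80 μJ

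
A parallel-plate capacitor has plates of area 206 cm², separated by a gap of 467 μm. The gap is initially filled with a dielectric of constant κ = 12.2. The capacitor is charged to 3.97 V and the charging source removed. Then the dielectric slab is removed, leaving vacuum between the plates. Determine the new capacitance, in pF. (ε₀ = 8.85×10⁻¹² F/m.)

A = 206 cm² = 2.06×10⁻² m².
Initially C₁ = κε₀A/d = 12.2 × 8.85×10⁻¹² × 2.06×10⁻² / 4.67×10⁻⁴ = 4.76×10⁻⁹ F.
C = κε₀A/d scales with κ, so C₂/C₁ = 1/κ = 1/12.2 = 0.0820.
C₂ = 0.0820 × 4.76×10⁻⁹ = 3.90×10⁻¹⁰ F.

390 pF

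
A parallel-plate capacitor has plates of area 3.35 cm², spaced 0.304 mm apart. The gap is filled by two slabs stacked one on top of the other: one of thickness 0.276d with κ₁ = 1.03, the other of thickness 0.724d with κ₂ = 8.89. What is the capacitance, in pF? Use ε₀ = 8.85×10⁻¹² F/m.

C ≈ 27.9 pF

A = 3.35 cm² = 3.35×10⁻⁴ m².
Stacked slabs ⇒ two capacitors in series, each with the full plate area.
C₁ = κ₁ε₀A/d₁ = 1.03 × 8.85×10⁻¹² × 3.35×10⁻⁴ / 8.39×10⁻⁵ = 3.64×10⁻¹¹ F.
C₂ = κ₂ε₀A/d₂ = 8.89 × 8.85×10⁻¹² × 3.35×10⁻⁴ / 2.20×10⁻⁴ = 1.20×10⁻¹⁰ F.
C = (1/C₁ + 1/C₂)⁻¹ = 2.79×10⁻¹¹ F.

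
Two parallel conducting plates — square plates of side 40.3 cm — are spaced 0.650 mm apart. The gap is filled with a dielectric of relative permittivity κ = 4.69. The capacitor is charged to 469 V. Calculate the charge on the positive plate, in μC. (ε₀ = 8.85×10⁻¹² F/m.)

4.86 μC

A = (40.3 cm)² = 0.162 m².
C = κε₀A/d = 4.69 × 8.85×10⁻¹² × 0.162 / 6.50×10⁻⁴ = 1.04×10⁻⁸ F.
Q = CV = 1.04×10⁻⁸ × 469 = 4.86×10⁻⁶ C.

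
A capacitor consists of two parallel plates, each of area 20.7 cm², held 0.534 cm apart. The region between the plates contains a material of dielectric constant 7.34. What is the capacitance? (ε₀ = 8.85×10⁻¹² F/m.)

C ≈ 25.2 pF

A = 20.7 cm² = 2.07×10⁻³ m².
C = κε₀A/d = 7.34 × 8.85×10⁻¹² × 2.07×10⁻³ / 5.34×10⁻³ = 2.52×10⁻¹¹ F.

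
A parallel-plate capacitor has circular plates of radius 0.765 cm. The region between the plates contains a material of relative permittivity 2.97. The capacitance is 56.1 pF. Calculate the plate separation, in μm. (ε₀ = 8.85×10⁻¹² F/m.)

d ≈ 86.1 μm

A = π(0.765 cm)² = 1.84×10⁻⁴ m².
d = κε₀A/C = 2.97 × 8.85×10⁻¹² × 1.84×10⁻⁴ / 5.61×10⁻¹¹ = 8.61×10⁻⁵ m.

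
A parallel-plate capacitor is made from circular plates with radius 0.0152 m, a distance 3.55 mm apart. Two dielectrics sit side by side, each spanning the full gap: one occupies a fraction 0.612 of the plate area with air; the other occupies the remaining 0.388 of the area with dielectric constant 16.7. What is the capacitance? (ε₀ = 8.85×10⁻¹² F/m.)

C ≈ 12.8 pF

A = π(0.0152 m)² = 7.26×10⁻⁴ m².
Side-by-side slabs ⇒ two capacitors in parallel, each spanning the full gap.
C₁ = κ₁ε₀A₁/d = 1.00 × 8.85×10⁻¹² × 4.44×10⁻⁴ / 3.55×10⁻³ = 1.11×10⁻¹² F.
C₂ = κ₂ε₀A₂/d = 16.7 × 8.85×10⁻¹² × 2.82×10⁻⁴ / 3.55×10⁻³ = 1.17×10⁻¹¹ F.
C = C₁ + C₂ = 1.28×10⁻¹¹ F.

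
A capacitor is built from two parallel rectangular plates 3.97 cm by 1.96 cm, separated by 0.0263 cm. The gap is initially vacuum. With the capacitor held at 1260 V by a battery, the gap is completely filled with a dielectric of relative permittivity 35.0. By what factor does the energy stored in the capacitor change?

35.0

Battery connected ⇒ V is held fixed.
C₂ = 35.0 C₁ and U = ½CV², so U₂/U₁ = C₂/C₁ = 35.0.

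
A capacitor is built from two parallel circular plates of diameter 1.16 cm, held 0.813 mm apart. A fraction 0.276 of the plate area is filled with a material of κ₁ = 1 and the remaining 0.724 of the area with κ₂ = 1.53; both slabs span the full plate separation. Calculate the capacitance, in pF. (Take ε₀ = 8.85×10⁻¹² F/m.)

A = π(1.16/2 cm)² = 1.06×10⁻⁴ m².
Side-by-side slabs ⇒ two capacitors in parallel, each spanning the full gap.
C₁ = κ₁ε₀A₁/d = 1.00 × 8.85×10⁻¹² × 2.92×10⁻⁵ / 8.13×10⁻⁴ = 3.18×10⁻¹³ F.
C₂ = κ₂ε₀A₂/d = 1.53 × 8.85×10⁻¹² × 7.65×10⁻⁵ / 8.13×10⁻⁴ = 1.27×10⁻¹² F.
C = C₁ + C₂ = 1.59×10⁻¹² F.

C ≈ 1.59 pF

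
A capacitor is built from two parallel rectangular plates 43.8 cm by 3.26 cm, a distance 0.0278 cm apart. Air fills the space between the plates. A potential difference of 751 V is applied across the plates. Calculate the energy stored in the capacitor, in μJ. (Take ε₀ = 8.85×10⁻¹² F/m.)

U ≈ 128 μJ

A = 43.8 × 3.26 cm² = 1.43×10⁻² m².
C = ε₀A/d = 8.85×10⁻¹² × 1.43×10⁻² / 2.78×10⁻⁴ = 4.55×10⁻¹⁰ F.
U = ½CV² = ½ × 4.55×10⁻¹⁰ × (751)² = 1.28×10⁻⁴ J.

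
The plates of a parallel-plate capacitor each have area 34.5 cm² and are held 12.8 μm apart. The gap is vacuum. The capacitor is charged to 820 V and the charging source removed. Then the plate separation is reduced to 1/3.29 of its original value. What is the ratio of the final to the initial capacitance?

3.29

C = ε₀A/d scales as 1/d, so C₂/C₁ = d₁/d₂ = 3.29.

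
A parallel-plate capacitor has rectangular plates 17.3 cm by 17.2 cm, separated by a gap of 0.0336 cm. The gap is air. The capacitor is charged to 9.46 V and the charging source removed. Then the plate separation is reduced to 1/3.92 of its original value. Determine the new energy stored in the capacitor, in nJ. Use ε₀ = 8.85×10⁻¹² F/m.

8.95 nJ

A = 17.3 × 17.2 cm² = 2.98×10⁻² m².
Initially C₁ = ε₀A/d = 8.85×10⁻¹² × 2.98×10⁻² / 3.36×10⁻⁴ = 7.84×10⁻¹⁰ F.
U₁ = 3.51×10⁻⁸ J.
Isolated ⇒ Q is held fixed. C₂ = 3.92 C₁ and U = Q²/(2C), so U₂/U₁ = C₁/C₂ = 0.255.
U₂ = 0.255 × 3.51×10⁻⁸ = 8.95×10⁻⁹ J.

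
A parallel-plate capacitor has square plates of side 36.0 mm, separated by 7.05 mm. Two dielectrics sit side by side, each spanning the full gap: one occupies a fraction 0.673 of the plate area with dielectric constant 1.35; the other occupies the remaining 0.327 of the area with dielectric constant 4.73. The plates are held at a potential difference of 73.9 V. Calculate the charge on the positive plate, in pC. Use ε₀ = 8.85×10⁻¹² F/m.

A = (36.0 mm)² = 1.30×10⁻³ m².
Side-by-side slabs ⇒ two capacitors in parallel, each spanning the full gap.
C₁ = κ₁ε₀A₁/d = 1.35 × 8.85×10⁻¹² × 8.72×10⁻⁴ / 7.05×10⁻³ = 1.48×10⁻¹² F.
C₂ = κ₂ε₀A₂/d = 4.73 × 8.85×10⁻¹² × 4.24×10⁻⁴ / 7.05×10⁻³ = 2.52×10⁻¹² F.
C = C₁ + C₂ = 3.99×10⁻¹² F.
Q = CV = 3.99×10⁻¹² × 73.9 = 2.95×10⁻¹⁰ C.

Q ≈ 295 pC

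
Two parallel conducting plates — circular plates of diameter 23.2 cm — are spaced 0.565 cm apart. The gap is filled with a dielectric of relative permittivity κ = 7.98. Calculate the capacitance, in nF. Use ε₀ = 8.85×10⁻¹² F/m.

A = π(23.2/2 cm)² = 4.23×10⁻² m².
C = κε₀A/d = 7.98 × 8.85×10⁻¹² × 4.23×10⁻² / 5.65×10⁻³ = 5.28×10⁻¹⁰ F.

C ≈ 0.528 nF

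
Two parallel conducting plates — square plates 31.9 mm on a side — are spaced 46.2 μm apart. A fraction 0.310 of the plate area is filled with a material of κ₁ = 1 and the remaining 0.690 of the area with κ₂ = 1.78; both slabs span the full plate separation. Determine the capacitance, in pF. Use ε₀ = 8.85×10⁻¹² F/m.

A = (31.9 mm)² = 1.02×10⁻³ m².
Side-by-side slabs ⇒ two capacitors in parallel, each spanning the full gap.
C₁ = κ₁ε₀A₁/d = 1.00 × 8.85×10⁻¹² × 3.15×10⁻⁴ / 4.62×10⁻⁵ = 6.04×10⁻¹¹ F.
C₂ = κ₂ε₀A₂/d = 1.78 × 8.85×10⁻¹² × 7.02×10⁻⁴ / 4.62×10⁻⁵ = 2.39×10⁻¹⁰ F.
C = C₁ + C₂ = 3.00×10⁻¹⁰ F.

C ≈ 300 pF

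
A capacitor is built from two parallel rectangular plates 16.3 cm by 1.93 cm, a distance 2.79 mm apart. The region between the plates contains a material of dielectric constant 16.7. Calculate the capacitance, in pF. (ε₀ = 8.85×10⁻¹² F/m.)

A = 16.3 × 1.93 cm² = 3.15×10⁻³ m².
C = κε₀A/d = 16.7 × 8.85×10⁻¹² × 3.15×10⁻³ / 2.79×10⁻³ = 1.67×10⁻¹⁰ F.

167 pF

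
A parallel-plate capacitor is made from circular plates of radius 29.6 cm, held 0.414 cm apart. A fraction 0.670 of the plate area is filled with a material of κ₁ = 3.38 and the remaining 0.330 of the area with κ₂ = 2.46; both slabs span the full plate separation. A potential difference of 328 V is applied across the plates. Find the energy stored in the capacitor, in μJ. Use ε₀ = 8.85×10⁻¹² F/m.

A = π(29.6 cm)² = 0.275 m².
Side-by-side slabs ⇒ two capacitors in parallel, each spanning the full gap.
C₁ = κ₁ε₀A₁/d = 3.38 × 8.85×10⁻¹² × 0.184 / 4.14×10⁻³ = 1.33×10⁻⁹ F.
C₂ = κ₂ε₀A₂/d = 2.46 × 8.85×10⁻¹² × 9.08×10⁻² / 4.14×10⁻³ = 4.78×10⁻¹⁰ F.
C = C₁ + C₂ = 1.81×10⁻⁹ F.
U = ½CV² = ½ × 1.81×10⁻⁹ × (328)² = 9.74×10⁻⁵ J.

U ≈ 97.4 μJ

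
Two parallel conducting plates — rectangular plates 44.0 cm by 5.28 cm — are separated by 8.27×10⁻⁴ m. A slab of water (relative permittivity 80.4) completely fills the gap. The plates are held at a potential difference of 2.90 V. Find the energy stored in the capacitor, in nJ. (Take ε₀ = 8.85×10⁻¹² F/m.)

84.1 nJ

A = 44.0 × 5.28 cm² = 2.32×10⁻² m².
C = κε₀A/d = 80.4 × 8.85×10⁻¹² × 2.32×10⁻² / 8.27×10⁻⁴ = 2.00×10⁻⁸ F.
U = ½CV² = ½ × 2.00×10⁻⁸ × (2.90)² = 8.41×10⁻⁸ J.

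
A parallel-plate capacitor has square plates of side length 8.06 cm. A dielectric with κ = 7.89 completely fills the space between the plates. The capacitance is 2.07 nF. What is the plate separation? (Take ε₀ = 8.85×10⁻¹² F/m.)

219 μm

A = (8.06 cm)² = 6.50×10⁻³ m².
d = κε₀A/C = 7.89 × 8.85×10⁻¹² × 6.50×10⁻³ / 2.07×10⁻⁹ = 2.19×10⁻⁴ m.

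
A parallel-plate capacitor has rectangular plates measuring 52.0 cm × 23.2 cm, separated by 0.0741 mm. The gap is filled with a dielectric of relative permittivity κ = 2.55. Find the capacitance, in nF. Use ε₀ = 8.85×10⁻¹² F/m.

A = 52.0 × 23.2 cm² = 0.121 m².
C = κε₀A/d = 2.55 × 8.85×10⁻¹² × 0.121 / 7.41×10⁻⁵ = 3.67×10⁻⁸ F.

36.7 nF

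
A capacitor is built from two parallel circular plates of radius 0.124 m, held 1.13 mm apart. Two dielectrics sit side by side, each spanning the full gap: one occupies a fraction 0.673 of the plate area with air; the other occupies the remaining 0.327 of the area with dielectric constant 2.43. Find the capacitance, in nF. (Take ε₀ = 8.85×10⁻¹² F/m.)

A = π(0.124 m)² = 4.83×10⁻² m².
Side-by-side slabs ⇒ two capacitors in parallel, each spanning the full gap.
C₁ = κ₁ε₀A₁/d = 1.00 × 8.85×10⁻¹² × 3.25×10⁻² / 1.13×10⁻³ = 2.55×10⁻¹⁰ F.
C₂ = κ₂ε₀A₂/d = 2.43 × 8.85×10⁻¹² × 1.58×10⁻² / 1.13×10⁻³ = 3.01×10⁻¹⁰ F.
C = C₁ + C₂ = 5.55×10⁻¹⁰ F.

0.555 nF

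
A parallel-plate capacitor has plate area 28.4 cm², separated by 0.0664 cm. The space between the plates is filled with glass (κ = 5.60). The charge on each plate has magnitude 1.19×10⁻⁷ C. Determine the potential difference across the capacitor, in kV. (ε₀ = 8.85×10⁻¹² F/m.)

V ≈ 0.561 kV

A = 28.4 cm² = 2.84×10⁻³ m².
C = κε₀A/d = 5.60 × 8.85×10⁻¹² × 2.84×10⁻³ / 6.64×10⁻⁴ = 2.12×10⁻¹⁰ F.
V = Q/C = 1.19×10⁻⁷ / 2.12×10⁻¹⁰ = 5.61×10² V.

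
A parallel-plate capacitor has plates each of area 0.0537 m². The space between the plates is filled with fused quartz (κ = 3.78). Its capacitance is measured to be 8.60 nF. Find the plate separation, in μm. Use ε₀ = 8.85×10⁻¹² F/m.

d ≈ 209 μm

d = κε₀A/C = 3.78 × 8.85×10⁻¹² × 5.37×10⁻² / 8.60×10⁻⁹ = 2.09×10⁻⁴ m.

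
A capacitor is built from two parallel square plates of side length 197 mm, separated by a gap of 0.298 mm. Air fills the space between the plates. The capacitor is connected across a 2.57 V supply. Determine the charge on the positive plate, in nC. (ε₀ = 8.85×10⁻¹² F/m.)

A = (197 mm)² = 3.88×10⁻² m².
C = ε₀A/d = 8.85×10⁻¹² × 3.88×10⁻² / 2.98×10⁻⁴ = 1.15×10⁻⁹ F.
Q = CV = 1.15×10⁻⁹ × 2.57 = 2.96×10⁻⁹ C.

2.96 nC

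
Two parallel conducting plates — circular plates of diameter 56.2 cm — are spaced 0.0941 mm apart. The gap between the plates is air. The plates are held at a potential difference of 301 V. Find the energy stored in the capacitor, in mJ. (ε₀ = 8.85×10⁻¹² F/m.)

1.06 mJ

A = π(56.2/2 cm)² = 0.248 m².
C = ε₀A/d = 8.85×10⁻¹² × 0.248 / 9.41×10⁻⁵ = 2.33×10⁻⁸ F.
U = ½CV² = ½ × 2.33×10⁻⁸ × (301)² = 1.06×10⁻³ J.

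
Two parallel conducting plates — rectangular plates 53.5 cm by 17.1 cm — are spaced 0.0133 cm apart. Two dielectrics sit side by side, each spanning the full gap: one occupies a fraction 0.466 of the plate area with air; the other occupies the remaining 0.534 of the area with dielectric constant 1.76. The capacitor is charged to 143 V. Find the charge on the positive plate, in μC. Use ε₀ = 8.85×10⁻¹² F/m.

A = 53.5 × 17.1 cm² = 9.15×10⁻² m².
Side-by-side slabs ⇒ two capacitors in parallel, each spanning the full gap.
C₁ = κ₁ε₀A₁/d = 1.00 × 8.85×10⁻¹² × 4.26×10⁻² / 1.33×10⁻⁴ = 2.84×10⁻⁹ F.
C₂ = κ₂ε₀A₂/d = 1.76 × 8.85×10⁻¹² × 4.89×10⁻² / 1.33×10⁻⁴ = 5.72×10⁻⁹ F.
C = C₁ + C₂ = 8.56×10⁻⁹ F.
Q = CV = 8.56×10⁻⁹ × 143 = 1.22×10⁻⁶ C.

1.22 μC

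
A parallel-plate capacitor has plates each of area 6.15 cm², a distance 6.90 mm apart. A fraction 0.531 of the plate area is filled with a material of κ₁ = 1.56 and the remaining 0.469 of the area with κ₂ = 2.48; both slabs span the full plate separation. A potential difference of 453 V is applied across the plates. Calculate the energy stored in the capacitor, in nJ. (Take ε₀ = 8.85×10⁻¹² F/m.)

U ≈ 161 nJ

A = 6.15 cm² = 6.15×10⁻⁴ m².
Side-by-side slabs ⇒ two capacitors in parallel, each spanning the full gap.
C₁ = κ₁ε₀A₁/d = 1.56 × 8.85×10⁻¹² × 3.27×10⁻⁴ / 6.90×10⁻³ = 6.53×10⁻¹³ F.
C₂ = κ₂ε₀A₂/d = 2.48 × 8.85×10⁻¹² × 2.88×10⁻⁴ / 6.90×10⁻³ = 9.17×10⁻¹³ F.
C = C₁ + C₂ = 1.57×10⁻¹² F.
U = ½CV² = ½ × 1.57×10⁻¹² × (453)² = 1.61×10⁻⁷ J.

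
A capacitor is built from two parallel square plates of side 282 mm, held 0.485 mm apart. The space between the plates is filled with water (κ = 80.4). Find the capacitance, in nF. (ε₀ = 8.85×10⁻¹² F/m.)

C ≈ 117 nF

A = (282 mm)² = 7.95×10⁻² m².
C = κε₀A/d = 80.4 × 8.85×10⁻¹² × 7.95×10⁻² / 4.85×10⁻⁴ = 1.17×10⁻⁷ F.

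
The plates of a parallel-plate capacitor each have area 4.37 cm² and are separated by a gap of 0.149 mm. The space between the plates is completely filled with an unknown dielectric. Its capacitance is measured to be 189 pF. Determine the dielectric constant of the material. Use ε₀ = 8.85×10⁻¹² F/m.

7.28

A = 4.37 cm² = 4.37×10⁻⁴ m².
κ = Cd/(ε₀A) = 1.89×10⁻¹⁰ × 1.49×10⁻⁴ / (8.85×10⁻¹² × 4.37×10⁻⁴) = 7.28.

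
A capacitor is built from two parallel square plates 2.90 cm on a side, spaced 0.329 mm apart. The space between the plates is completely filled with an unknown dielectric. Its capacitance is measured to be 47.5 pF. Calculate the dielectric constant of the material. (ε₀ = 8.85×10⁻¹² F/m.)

A = (2.90 cm)² = 8.41×10⁻⁴ m².
κ = Cd/(ε₀A) = 4.75×10⁻¹¹ × 3.29×10⁻⁴ / (8.85×10⁻¹² × 8.41×10⁻⁴) = 2.10.

2.10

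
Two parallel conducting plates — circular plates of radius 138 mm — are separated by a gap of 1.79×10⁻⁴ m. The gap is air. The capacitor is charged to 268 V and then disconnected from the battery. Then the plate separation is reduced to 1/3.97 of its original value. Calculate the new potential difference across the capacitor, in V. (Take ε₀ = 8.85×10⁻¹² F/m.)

V ≈ 67.5 V

A = π(138 mm)² = 5.98×10⁻² m².
Initially C₁ = ε₀A/d = 8.85×10⁻¹² × 5.98×10⁻² / 1.79×10⁻⁴ = 2.96×10⁻⁹ F.
V₁ = 2.68×10² V.
Isolated ⇒ Q is held fixed. C₂ = 3.97 C₁ and V = Q/C, so V₂/V₁ = C₁/C₂ = 0.252.
V₂ = 0.252 × 2.68×10² = 67.5 V.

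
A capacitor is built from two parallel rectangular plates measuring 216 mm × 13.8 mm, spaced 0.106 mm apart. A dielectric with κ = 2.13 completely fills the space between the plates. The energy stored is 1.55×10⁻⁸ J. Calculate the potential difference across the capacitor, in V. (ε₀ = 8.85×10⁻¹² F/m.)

V ≈ 7.65 V

A = 216 × 13.8 mm² = 2.98×10⁻³ m².
C = κε₀A/d = 2.13 × 8.85×10⁻¹² × 2.98×10⁻³ / 1.06×10⁻⁴ = 5.30×10⁻¹⁰ F.
V = √(2U/C) = √(2 × 1.55×10⁻⁸ / 5.30×10⁻¹⁰) = 7.65 V.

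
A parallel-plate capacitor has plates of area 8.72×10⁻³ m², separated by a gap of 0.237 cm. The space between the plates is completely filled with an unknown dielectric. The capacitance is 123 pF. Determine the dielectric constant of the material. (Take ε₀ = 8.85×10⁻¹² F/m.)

κ = Cd/(ε₀A) = 1.23×10⁻¹⁰ × 2.37×10⁻³ / (8.85×10⁻¹² × 8.72×10⁻³) = 3.78.

3.78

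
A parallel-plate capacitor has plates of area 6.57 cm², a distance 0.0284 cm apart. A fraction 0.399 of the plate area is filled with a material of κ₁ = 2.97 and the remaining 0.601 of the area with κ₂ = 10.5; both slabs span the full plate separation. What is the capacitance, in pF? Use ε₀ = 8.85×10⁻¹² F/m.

C ≈ 153 pF

A = 6.57 cm² = 6.57×10⁻⁴ m².
Side-by-side slabs ⇒ two capacitors in parallel, each spanning the full gap.
C₁ = κ₁ε₀A₁/d = 2.97 × 8.85×10⁻¹² × 2.62×10⁻⁴ / 2.84×10⁻⁴ = 2.43×10⁻¹¹ F.
C₂ = κ₂ε₀A₂/d = 10.5 × 8.85×10⁻¹² × 3.95×10⁻⁴ / 2.84×10⁻⁴ = 1.29×10⁻¹⁰ F.
C = C₁ + C₂ = 1.53×10⁻¹⁰ F.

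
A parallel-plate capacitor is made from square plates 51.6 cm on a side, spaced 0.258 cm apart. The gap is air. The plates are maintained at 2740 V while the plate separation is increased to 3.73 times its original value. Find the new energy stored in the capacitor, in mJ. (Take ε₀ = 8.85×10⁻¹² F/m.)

A = (51.6 cm)² = 0.266 m².
Initially C₁ = ε₀A/d = 8.85×10⁻¹² × 0.266 / 2.58×10⁻³ = 9.13×10⁻¹⁰ F.
U₁ = 3.43×10⁻³ J.
Battery connected ⇒ V is held fixed. C₂ = 0.268 C₁ and U = ½CV², so U₂/U₁ = C₂/C₁ = 0.268.
U₂ = 0.268 × 3.43×10⁻³ = 9.19×10⁻⁴ J.

0.919 mJ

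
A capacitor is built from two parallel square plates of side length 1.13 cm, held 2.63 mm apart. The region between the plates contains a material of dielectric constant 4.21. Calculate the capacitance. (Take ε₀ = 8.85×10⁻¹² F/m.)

1.81 pF

A = (1.13 cm)² = 1.28×10⁻⁴ m².
C = κε₀A/d = 4.21 × 8.85×10⁻¹² × 1.28×10⁻⁴ / 2.63×10⁻³ = 1.81×10⁻¹² F.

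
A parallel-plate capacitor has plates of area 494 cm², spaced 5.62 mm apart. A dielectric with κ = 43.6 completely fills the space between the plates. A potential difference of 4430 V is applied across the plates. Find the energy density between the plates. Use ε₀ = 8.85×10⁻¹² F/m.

E = V/d = 4430 / 5.62×10⁻³ = 7.88×10⁵ V/m.
u = ½κε₀E² = ½ × 43.6 × 8.85×10⁻¹² × (7.88×10⁵)² = 1.20×10² J/m³.

u ≈ 120 J/m³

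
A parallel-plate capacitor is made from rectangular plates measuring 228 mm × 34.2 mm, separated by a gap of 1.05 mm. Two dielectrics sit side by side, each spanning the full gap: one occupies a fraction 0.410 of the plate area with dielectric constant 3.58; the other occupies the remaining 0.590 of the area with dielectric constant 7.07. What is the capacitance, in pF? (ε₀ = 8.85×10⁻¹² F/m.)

C ≈ 371 pF

A = 228 × 34.2 mm² = 7.80×10⁻³ m².
Side-by-side slabs ⇒ two capacitors in parallel, each spanning the full gap.
C₁ = κ₁ε₀A₁/d = 3.58 × 8.85×10⁻¹² × 3.20×10⁻³ / 1.05×10⁻³ = 9.65×10⁻¹¹ F.
C₂ = κ₂ε₀A₂/d = 7.07 × 8.85×10⁻¹² × 4.60×10⁻³ / 1.05×10⁻³ = 2.74×10⁻¹⁰ F.
C = C₁ + C₂ = 3.71×10⁻¹⁰ F.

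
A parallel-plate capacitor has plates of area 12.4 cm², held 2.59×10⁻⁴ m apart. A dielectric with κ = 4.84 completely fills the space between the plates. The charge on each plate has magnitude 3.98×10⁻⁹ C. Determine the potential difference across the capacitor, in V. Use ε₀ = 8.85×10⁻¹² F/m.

A = 12.4 cm² = 1.24×10⁻³ m².
C = κε₀A/d = 4.84 × 8.85×10⁻¹² × 1.24×10⁻³ / 2.59×10⁻⁴ = 2.05×10⁻¹⁰ F.
V = Q/C = 3.98×10⁻⁹ / 2.05×10⁻¹⁰ = 19.4 V.

V ≈ 19.4 V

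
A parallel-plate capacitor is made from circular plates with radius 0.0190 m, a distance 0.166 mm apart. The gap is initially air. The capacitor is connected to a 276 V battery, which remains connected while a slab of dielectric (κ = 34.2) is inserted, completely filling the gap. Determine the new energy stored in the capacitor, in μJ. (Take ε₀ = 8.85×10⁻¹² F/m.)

78.8 μJ

A = π(0.0190 m)² = 1.13×10⁻³ m².
Initially C₁ = ε₀A/d = 8.85×10⁻¹² × 1.13×10⁻³ / 1.66×10⁻⁴ = 6.05×10⁻¹¹ F.
U₁ = 2.30×10⁻⁶ J.
Battery connected ⇒ V is held fixed. C₂ = 34.2 C₁ and U = ½CV², so U₂/U₁ = C₂/C₁ = 34.2.
U₂ = 34.2 × 2.30×10⁻⁶ = 7.88×10⁻⁵ J.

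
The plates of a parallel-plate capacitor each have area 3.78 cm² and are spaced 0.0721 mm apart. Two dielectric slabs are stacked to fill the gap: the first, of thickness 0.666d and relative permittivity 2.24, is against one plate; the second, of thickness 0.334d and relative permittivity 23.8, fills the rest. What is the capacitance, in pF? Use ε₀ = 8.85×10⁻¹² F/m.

149 pF

A = 3.78 cm² = 3.78×10⁻⁴ m².
Stacked slabs ⇒ two capacitors in series, each with the full plate area.
C₁ = κ₁ε₀A/d₁ = 2.24 × 8.85×10⁻¹² × 3.78×10⁻⁴ / 4.80×10⁻⁵ = 1.56×10⁻¹⁰ F.
C₂ = κ₂ε₀A/d₂ = 23.8 × 8.85×10⁻¹² × 3.78×10⁻⁴ / 2.41×10⁻⁵ = 3.31×10⁻⁹ F.
C = (1/C₁ + 1/C₂)⁻¹ = 1.49×10⁻¹⁰ F.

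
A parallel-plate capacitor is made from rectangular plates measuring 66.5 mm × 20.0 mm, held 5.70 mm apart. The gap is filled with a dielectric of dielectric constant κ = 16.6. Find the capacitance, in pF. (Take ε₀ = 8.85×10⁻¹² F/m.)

A = 66.5 × 20.0 mm² = 1.33×10⁻³ m².
C = κε₀A/d = 16.6 × 8.85×10⁻¹² × 1.33×10⁻³ / 5.70×10⁻³ = 3.43×10⁻¹¹ F.

34.3 pF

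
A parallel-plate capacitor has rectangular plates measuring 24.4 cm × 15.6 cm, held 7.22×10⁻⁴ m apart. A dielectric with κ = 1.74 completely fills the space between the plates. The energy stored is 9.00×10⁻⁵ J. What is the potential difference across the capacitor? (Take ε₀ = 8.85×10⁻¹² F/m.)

V ≈ 471 V

A = 24.4 × 15.6 cm² = 3.81×10⁻² m².
C = κε₀A/d = 1.74 × 8.85×10⁻¹² × 3.81×10⁻² / 7.22×10⁻⁴ = 8.12×10⁻¹⁰ F.
V = √(2U/C) = √(2 × 9.00×10⁻⁵ / 8.12×10⁻¹⁰) = 4.71×10² V.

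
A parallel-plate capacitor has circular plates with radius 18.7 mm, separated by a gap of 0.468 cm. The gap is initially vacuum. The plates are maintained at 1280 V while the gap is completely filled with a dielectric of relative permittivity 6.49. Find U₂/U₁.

6.49

Battery connected ⇒ V is held fixed.
C₂ = 6.49 C₁ and U = ½CV², so U₂/U₁ = C₂/C₁ = 6.49.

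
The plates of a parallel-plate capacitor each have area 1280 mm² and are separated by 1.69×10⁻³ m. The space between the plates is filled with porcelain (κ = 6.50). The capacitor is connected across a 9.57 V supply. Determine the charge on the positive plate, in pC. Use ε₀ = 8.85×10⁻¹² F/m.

417 pC

A = 1280 mm² = 1.28×10⁻³ m².
C = κε₀A/d = 6.50 × 8.85×10⁻¹² × 1.28×10⁻³ / 1.69×10⁻³ = 4.36×10⁻¹¹ F.
Q = CV = 4.36×10⁻¹¹ × 9.57 = 4.17×10⁻¹⁰ C.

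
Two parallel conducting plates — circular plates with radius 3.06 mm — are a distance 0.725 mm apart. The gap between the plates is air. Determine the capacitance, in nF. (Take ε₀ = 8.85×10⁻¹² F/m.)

A = π(3.06 mm)² = 2.94×10⁻⁵ m².
C = ε₀A/d = 8.85×10⁻¹² × 2.94×10⁻⁵ / 7.25×10⁻⁴ = 3.59×10⁻¹³ F.

3.59×10⁻⁴ nF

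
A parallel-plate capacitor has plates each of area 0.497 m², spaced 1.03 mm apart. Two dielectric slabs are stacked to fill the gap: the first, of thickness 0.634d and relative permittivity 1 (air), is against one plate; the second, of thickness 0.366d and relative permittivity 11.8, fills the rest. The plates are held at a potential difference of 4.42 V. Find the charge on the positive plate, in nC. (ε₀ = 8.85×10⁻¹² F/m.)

Stacked slabs ⇒ two capacitors in series, each with the full plate area.
C₁ = κ₁ε₀A/d₁ = 1.00 × 8.85×10⁻¹² × 0.497 / 6.53×10⁻⁴ = 6.74×10⁻⁹ F.
C₂ = κ₂ε₀A/d₂ = 11.8 × 8.85×10⁻¹² × 0.497 / 3.77×10⁻⁴ = 1.38×10⁻⁷ F.
C = (1/C₁ + 1/C₂)⁻¹ = 6.42×10⁻⁹ F.
Q = CV = 6.42×10⁻⁹ × 4.42 = 2.84×10⁻⁸ C.

Q ≈ 28.4 nC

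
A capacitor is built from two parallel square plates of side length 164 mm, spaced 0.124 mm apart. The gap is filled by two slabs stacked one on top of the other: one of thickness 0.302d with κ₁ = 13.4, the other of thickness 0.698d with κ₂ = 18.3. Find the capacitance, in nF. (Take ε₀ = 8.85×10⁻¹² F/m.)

C ≈ 31.6 nF

A = (164 mm)² = 2.69×10⁻² m².
Stacked slabs ⇒ two capacitors in series, each with the full plate area.
C₁ = κ₁ε₀A/d₁ = 13.4 × 8.85×10⁻¹² × 2.69×10⁻² / 3.74×10⁻⁵ = 8.52×10⁻⁸ F.
C₂ = κ₂ε₀A/d₂ = 18.3 × 8.85×10⁻¹² × 2.69×10⁻² / 8.66×10⁻⁵ = 5.03×10⁻⁸ F.
C = (1/C₁ + 1/C₂)⁻¹ = 3.16×10⁻⁸ F.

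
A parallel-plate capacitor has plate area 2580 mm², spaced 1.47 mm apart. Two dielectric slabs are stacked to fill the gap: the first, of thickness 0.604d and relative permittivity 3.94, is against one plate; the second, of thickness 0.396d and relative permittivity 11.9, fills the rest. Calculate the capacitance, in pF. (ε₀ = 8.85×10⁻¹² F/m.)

A = 2580 mm² = 2.58×10⁻³ m².
Stacked slabs ⇒ two capacitors in series, each with the full plate area.
C₁ = κ₁ε₀A/d₁ = 3.94 × 8.85×10⁻¹² × 2.58×10⁻³ / 8.88×10⁻⁴ = 1.01×10⁻¹⁰ F.
C₂ = κ₂ε₀A/d₂ = 11.9 × 8.85×10⁻¹² × 2.58×10⁻³ / 5.82×10⁻⁴ = 4.67×10⁻¹⁰ F.
C = (1/C₁ + 1/C₂)⁻¹ = 8.33×10⁻¹¹ F.

C ≈ 83.3 pF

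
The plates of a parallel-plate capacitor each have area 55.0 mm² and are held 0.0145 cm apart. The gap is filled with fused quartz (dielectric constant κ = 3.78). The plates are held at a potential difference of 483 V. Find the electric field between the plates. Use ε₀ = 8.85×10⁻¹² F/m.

3.33 MV/m

E = V/d = 483 / 1.45×10⁻⁴ = 3.33×10⁶ V/m.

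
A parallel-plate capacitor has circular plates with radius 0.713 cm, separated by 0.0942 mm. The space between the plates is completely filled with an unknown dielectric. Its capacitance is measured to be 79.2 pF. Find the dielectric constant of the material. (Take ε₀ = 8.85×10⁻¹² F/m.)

5.28

A = π(0.713 cm)² = 1.60×10⁻⁴ m².
κ = Cd/(ε₀A) = 7.92×10⁻¹¹ × 9.42×10⁻⁵ / (8.85×10⁻¹² × 1.60×10⁻⁴) = 5.28.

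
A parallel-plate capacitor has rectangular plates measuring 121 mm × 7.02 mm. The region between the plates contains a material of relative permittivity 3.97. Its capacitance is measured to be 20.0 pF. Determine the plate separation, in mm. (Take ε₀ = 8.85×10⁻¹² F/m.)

1.49 mm

A = 121 × 7.02 mm² = 8.49×10⁻⁴ m².
d = κε₀A/C = 3.97 × 8.85×10⁻¹² × 8.49×10⁻⁴ / 2.00×10⁻¹¹ = 1.49×10⁻³ m.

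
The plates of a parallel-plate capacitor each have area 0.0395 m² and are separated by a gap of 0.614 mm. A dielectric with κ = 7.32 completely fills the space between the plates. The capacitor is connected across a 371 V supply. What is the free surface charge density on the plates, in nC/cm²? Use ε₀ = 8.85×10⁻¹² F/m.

C = κε₀A/d = 7.32 × 8.85×10⁻¹² × 3.95×10⁻² / 6.14×10⁻⁴ = 4.17×10⁻⁹ F.
σ = Q/A = CV/A = 4.17×10⁻⁹ × 371 / 3.95×10⁻² = 3.91×10⁻⁵ C/m².

3.91 nC/cm²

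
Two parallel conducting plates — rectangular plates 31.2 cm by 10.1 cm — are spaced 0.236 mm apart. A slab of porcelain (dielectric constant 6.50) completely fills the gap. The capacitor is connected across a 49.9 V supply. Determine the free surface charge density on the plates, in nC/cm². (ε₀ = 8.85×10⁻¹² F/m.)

A = 31.2 × 10.1 cm² = 3.15×10⁻² m².
C = κε₀A/d = 6.50 × 8.85×10⁻¹² × 3.15×10⁻² / 2.36×10⁻⁴ = 7.68×10⁻⁹ F.
σ = Q/A = CV/A = 7.68×10⁻⁹ × 49.9 / 3.15×10⁻² = 1.22×10⁻⁵ C/m².

σ ≈ 1.22 nC/cm²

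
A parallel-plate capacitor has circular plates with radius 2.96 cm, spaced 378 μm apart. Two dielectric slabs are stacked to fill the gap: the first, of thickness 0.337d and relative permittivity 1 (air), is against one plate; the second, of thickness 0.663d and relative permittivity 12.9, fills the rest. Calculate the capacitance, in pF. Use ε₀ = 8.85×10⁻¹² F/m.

A = π(2.96 cm)² = 2.75×10⁻³ m².
Stacked slabs ⇒ two capacitors in series, each with the full plate area.
C₁ = κ₁ε₀A/d₁ = 1.00 × 8.85×10⁻¹² × 2.75×10⁻³ / 1.27×10⁻⁴ = 1.91×10⁻¹⁰ F.
C₂ = κ₂ε₀A/d₂ = 12.9 × 8.85×10⁻¹² × 2.75×10⁻³ / 2.51×10⁻⁴ = 1.25×10⁻⁹ F.
C = (1/C₁ + 1/C₂)⁻¹ = 1.66×10⁻¹⁰ F.

C ≈ 166 pF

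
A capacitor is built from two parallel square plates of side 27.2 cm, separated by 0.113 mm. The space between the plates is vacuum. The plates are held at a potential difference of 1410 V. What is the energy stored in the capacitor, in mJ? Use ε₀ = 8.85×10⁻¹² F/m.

A = (27.2 cm)² = 7.40×10⁻² m².
C = ε₀A/d = 8.85×10⁻¹² × 7.40×10⁻² / 1.13×10⁻⁴ = 5.79×10⁻⁹ F.
U = ½CV² = ½ × 5.79×10⁻⁹ × (1410)² = 5.76×10⁻³ J.

U ≈ 5.76 mJ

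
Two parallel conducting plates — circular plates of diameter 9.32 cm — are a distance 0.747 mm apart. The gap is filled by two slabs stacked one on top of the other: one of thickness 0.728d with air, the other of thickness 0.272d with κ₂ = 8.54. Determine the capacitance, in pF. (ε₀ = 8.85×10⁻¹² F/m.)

C ≈ 106 pF

A = π(9.32/2 cm)² = 6.82×10⁻³ m².
Stacked slabs ⇒ two capacitors in series, each with the full plate area.
C₁ = κ₁ε₀A/d₁ = 1.00 × 8.85×10⁻¹² × 6.82×10⁻³ / 5.44×10⁻⁴ = 1.11×10⁻¹⁰ F.
C₂ = κ₂ε₀A/d₂ = 8.54 × 8.85×10⁻¹² × 6.82×10⁻³ / 2.03×10⁻⁴ = 2.54×10⁻⁹ F.
C = (1/C₁ + 1/C₂)⁻¹ = 1.06×10⁻¹⁰ F.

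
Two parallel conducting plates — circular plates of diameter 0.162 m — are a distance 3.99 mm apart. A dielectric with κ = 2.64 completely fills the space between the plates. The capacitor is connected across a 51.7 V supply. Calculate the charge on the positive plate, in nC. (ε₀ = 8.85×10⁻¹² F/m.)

Q ≈ 6.24 nC

A = π(0.162/2 m)² = 2.06×10⁻² m².
C = κε₀A/d = 2.64 × 8.85×10⁻¹² × 2.06×10⁻² / 3.99×10⁻³ = 1.21×10⁻¹⁰ F.
Q = CV = 1.21×10⁻¹⁰ × 51.7 = 6.24×10⁻⁹ C.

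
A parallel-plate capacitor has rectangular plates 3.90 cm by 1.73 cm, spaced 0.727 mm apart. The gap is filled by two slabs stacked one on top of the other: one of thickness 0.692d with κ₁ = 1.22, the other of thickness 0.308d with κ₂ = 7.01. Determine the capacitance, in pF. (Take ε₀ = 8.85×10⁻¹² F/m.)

C ≈ 13.4 pF

A = 3.90 × 1.73 cm² = 6.75×10⁻⁴ m².
Stacked slabs ⇒ two capacitors in series, each with the full plate area.
C₁ = κ₁ε₀A/d₁ = 1.22 × 8.85×10⁻¹² × 6.75×10⁻⁴ / 5.03×10⁻⁴ = 1.45×10⁻¹¹ F.
C₂ = κ₂ε₀A/d₂ = 7.01 × 8.85×10⁻¹² × 6.75×10⁻⁴ / 2.24×10⁻⁴ = 1.87×10⁻¹⁰ F.
C = (1/C₁ + 1/C₂)⁻¹ = 1.34×10⁻¹¹ F.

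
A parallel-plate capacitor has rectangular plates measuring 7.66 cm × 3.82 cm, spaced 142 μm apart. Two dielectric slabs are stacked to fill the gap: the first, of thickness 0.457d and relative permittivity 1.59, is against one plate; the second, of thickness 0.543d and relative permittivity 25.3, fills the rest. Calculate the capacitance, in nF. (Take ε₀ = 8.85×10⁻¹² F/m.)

C ≈ 0.590 nF

A = 7.66 × 3.82 cm² = 2.93×10⁻³ m².
Stacked slabs ⇒ two capacitors in series, each with the full plate area.
C₁ = κ₁ε₀A/d₁ = 1.59 × 8.85×10⁻¹² × 2.93×10⁻³ / 6.49×10⁻⁵ = 6.34×10⁻¹⁰ F.
C₂ = κ₂ε₀A/d₂ = 25.3 × 8.85×10⁻¹² × 2.93×10⁻³ / 7.71×10⁻⁵ = 8.50×10⁻⁹ F.
C = (1/C₁ + 1/C₂)⁻¹ = 5.90×10⁻¹⁰ F.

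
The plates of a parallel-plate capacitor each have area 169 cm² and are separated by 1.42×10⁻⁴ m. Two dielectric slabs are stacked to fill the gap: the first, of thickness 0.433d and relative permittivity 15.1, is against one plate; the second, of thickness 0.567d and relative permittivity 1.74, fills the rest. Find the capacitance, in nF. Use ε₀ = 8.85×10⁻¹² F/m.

2.97 nF

A = 169 cm² = 1.69×10⁻² m².
Stacked slabs ⇒ two capacitors in series, each with the full plate area.
C₁ = κ₁ε₀A/d₁ = 15.1 × 8.85×10⁻¹² × 1.69×10⁻² / 6.15×10⁻⁵ = 3.67×10⁻⁸ F.
C₂ = κ₂ε₀A/d₂ = 1.74 × 8.85×10⁻¹² × 1.69×10⁻² / 8.05×10⁻⁵ = 3.23×10⁻⁹ F.
C = (1/C₁ + 1/C₂)⁻¹ = 2.97×10⁻⁹ F.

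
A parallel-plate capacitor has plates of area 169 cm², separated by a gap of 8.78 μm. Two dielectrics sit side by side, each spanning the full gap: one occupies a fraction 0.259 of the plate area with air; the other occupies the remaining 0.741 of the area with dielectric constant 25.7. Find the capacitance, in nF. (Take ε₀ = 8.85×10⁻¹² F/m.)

329 nF

A = 169 cm² = 1.69×10⁻² m².
Side-by-side slabs ⇒ two capacitors in parallel, each spanning the full gap.
C₁ = κ₁ε₀A₁/d = 1.00 × 8.85×10⁻¹² × 4.38×10⁻³ / 8.78×10⁻⁶ = 4.41×10⁻⁹ F.
C₂ = κ₂ε₀A₂/d = 25.7 × 8.85×10⁻¹² × 1.25×10⁻² / 8.78×10⁻⁶ = 3.24×10⁻⁷ F.
C = C₁ + C₂ = 3.29×10⁻⁷ F.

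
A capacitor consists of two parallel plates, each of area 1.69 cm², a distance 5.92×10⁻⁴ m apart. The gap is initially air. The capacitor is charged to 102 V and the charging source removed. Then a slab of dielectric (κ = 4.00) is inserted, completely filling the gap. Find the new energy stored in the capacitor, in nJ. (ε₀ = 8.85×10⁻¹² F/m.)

A = 1.69 cm² = 1.69×10⁻⁴ m².
Initially C₁ = ε₀A/d = 8.85×10⁻¹² × 1.69×10⁻⁴ / 5.92×10⁻⁴ = 2.53×10⁻¹² F.
U₁ = 1.31×10⁻⁸ J.
Isolated ⇒ Q is held fixed. C₂ = 4.00 C₁ and U = Q²/(2C), so U₂/U₁ = C₁/C₂ = 0.250.
U₂ = 0.250 × 1.31×10⁻⁸ = 3.29×10⁻⁹ J.

U ≈ 3.29 nJ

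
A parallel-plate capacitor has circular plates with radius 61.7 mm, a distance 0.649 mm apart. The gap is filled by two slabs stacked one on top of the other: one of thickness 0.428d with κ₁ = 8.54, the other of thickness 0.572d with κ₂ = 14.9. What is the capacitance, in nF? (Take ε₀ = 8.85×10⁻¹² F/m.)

1.84 nF

A = π(61.7 mm)² = 1.20×10⁻² m².
Stacked slabs ⇒ two capacitors in series, each with the full plate area.
C₁ = κ₁ε₀A/d₁ = 8.54 × 8.85×10⁻¹² × 1.20×10⁻² / 2.78×10⁻⁴ = 3.25×10⁻⁹ F.
C₂ = κ₂ε₀A/d₂ = 14.9 × 8.85×10⁻¹² × 1.20×10⁻² / 3.71×10⁻⁴ = 4.25×10⁻⁹ F.
C = (1/C₁ + 1/C₂)⁻¹ = 1.84×10⁻⁹ F.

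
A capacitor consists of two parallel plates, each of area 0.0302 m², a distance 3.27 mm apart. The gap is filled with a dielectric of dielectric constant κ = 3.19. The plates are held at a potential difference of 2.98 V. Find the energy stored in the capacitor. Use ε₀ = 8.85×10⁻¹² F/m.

C = κε₀A/d = 3.19 × 8.85×10⁻¹² × 3.02×10⁻² / 3.27×10⁻³ = 2.61×10⁻¹⁰ F.
U = ½CV² = ½ × 2.61×10⁻¹⁰ × (2.98)² = 1.16×10⁻⁹ J.

1.16 nJ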